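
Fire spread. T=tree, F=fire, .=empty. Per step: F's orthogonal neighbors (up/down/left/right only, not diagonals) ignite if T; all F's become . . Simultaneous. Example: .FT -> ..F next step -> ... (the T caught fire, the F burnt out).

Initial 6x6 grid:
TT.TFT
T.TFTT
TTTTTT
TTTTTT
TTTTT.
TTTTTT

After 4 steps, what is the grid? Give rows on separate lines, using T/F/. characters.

Step 1: 5 trees catch fire, 2 burn out
  TT.F.F
  T.F.FT
  TTTFTT
  TTTTTT
  TTTTT.
  TTTTTT
Step 2: 4 trees catch fire, 5 burn out
  TT....
  T....F
  TTF.FT
  TTTFTT
  TTTTT.
  TTTTTT
Step 3: 5 trees catch fire, 4 burn out
  TT....
  T.....
  TF...F
  TTF.FT
  TTTFT.
  TTTTTT
Step 4: 6 trees catch fire, 5 burn out
  TT....
  T.....
  F.....
  TF...F
  TTF.F.
  TTTFTT

TT....
T.....
F.....
TF...F
TTF.F.
TTTFTT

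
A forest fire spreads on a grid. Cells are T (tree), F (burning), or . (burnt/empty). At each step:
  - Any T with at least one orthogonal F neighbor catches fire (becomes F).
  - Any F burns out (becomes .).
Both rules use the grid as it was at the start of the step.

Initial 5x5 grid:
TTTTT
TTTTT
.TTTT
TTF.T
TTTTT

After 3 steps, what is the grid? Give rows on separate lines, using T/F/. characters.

Step 1: 3 trees catch fire, 1 burn out
  TTTTT
  TTTTT
  .TFTT
  TF..T
  TTFTT
Step 2: 6 trees catch fire, 3 burn out
  TTTTT
  TTFTT
  .F.FT
  F...T
  TF.FT
Step 3: 6 trees catch fire, 6 burn out
  TTFTT
  TF.FT
  ....F
  ....T
  F...F

TTFTT
TF.FT
....F
....T
F...F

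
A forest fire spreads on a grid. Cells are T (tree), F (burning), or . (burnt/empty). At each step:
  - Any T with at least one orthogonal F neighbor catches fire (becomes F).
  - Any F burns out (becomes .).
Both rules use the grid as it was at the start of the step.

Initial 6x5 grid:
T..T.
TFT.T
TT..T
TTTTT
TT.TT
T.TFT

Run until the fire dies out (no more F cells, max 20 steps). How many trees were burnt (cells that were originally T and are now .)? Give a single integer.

Answer: 19

Derivation:
Step 1: +6 fires, +2 burnt (F count now 6)
Step 2: +5 fires, +6 burnt (F count now 5)
Step 3: +4 fires, +5 burnt (F count now 4)
Step 4: +2 fires, +4 burnt (F count now 2)
Step 5: +2 fires, +2 burnt (F count now 2)
Step 6: +0 fires, +2 burnt (F count now 0)
Fire out after step 6
Initially T: 20, now '.': 29
Total burnt (originally-T cells now '.'): 19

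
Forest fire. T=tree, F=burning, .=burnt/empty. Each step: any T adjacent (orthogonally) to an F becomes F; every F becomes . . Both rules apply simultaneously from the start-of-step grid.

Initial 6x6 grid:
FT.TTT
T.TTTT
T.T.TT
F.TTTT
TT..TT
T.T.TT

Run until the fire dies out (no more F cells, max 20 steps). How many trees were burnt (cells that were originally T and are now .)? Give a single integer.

Answer: 6

Derivation:
Step 1: +4 fires, +2 burnt (F count now 4)
Step 2: +2 fires, +4 burnt (F count now 2)
Step 3: +0 fires, +2 burnt (F count now 0)
Fire out after step 3
Initially T: 25, now '.': 17
Total burnt (originally-T cells now '.'): 6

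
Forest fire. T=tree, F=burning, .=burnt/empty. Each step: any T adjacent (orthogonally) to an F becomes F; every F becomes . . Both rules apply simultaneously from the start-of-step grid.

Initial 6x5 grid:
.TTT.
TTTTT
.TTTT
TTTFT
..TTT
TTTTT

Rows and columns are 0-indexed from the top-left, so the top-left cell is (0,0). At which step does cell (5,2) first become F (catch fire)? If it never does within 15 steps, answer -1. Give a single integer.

Step 1: cell (5,2)='T' (+4 fires, +1 burnt)
Step 2: cell (5,2)='T' (+7 fires, +4 burnt)
Step 3: cell (5,2)='F' (+7 fires, +7 burnt)
  -> target ignites at step 3
Step 4: cell (5,2)='.' (+3 fires, +7 burnt)
Step 5: cell (5,2)='.' (+3 fires, +3 burnt)
Step 6: cell (5,2)='.' (+0 fires, +3 burnt)
  fire out at step 6

3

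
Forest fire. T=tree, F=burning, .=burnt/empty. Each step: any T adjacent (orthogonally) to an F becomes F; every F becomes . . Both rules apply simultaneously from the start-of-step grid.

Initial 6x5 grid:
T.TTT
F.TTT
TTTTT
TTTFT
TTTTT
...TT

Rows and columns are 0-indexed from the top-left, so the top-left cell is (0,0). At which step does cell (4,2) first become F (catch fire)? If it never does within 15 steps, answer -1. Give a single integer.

Step 1: cell (4,2)='T' (+6 fires, +2 burnt)
Step 2: cell (4,2)='F' (+9 fires, +6 burnt)
  -> target ignites at step 2
Step 3: cell (4,2)='.' (+6 fires, +9 burnt)
Step 4: cell (4,2)='.' (+2 fires, +6 burnt)
Step 5: cell (4,2)='.' (+0 fires, +2 burnt)
  fire out at step 5

2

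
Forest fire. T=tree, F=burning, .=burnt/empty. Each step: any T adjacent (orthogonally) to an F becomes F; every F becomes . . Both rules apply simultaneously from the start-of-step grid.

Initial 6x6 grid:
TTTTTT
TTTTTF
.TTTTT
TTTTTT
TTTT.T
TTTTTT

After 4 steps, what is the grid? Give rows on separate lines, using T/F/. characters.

Step 1: 3 trees catch fire, 1 burn out
  TTTTTF
  TTTTF.
  .TTTTF
  TTTTTT
  TTTT.T
  TTTTTT
Step 2: 4 trees catch fire, 3 burn out
  TTTTF.
  TTTF..
  .TTTF.
  TTTTTF
  TTTT.T
  TTTTTT
Step 3: 5 trees catch fire, 4 burn out
  TTTF..
  TTF...
  .TTF..
  TTTTF.
  TTTT.F
  TTTTTT
Step 4: 5 trees catch fire, 5 burn out
  TTF...
  TF....
  .TF...
  TTTF..
  TTTT..
  TTTTTF

TTF...
TF....
.TF...
TTTF..
TTTT..
TTTTTF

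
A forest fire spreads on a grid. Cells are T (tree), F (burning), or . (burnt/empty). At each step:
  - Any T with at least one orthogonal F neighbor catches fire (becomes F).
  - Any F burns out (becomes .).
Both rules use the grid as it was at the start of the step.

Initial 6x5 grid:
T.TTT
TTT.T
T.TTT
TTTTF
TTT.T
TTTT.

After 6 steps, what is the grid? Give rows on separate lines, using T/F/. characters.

Step 1: 3 trees catch fire, 1 burn out
  T.TTT
  TTT.T
  T.TTF
  TTTF.
  TTT.F
  TTTT.
Step 2: 3 trees catch fire, 3 burn out
  T.TTT
  TTT.F
  T.TF.
  TTF..
  TTT..
  TTTT.
Step 3: 4 trees catch fire, 3 burn out
  T.TTF
  TTT..
  T.F..
  TF...
  TTF..
  TTTT.
Step 4: 5 trees catch fire, 4 burn out
  T.TF.
  TTF..
  T....
  F....
  TF...
  TTFT.
Step 5: 6 trees catch fire, 5 burn out
  T.F..
  TF...
  F....
  .....
  F....
  TF.F.
Step 6: 2 trees catch fire, 6 burn out
  T....
  F....
  .....
  .....
  .....
  F....

T....
F....
.....
.....
.....
F....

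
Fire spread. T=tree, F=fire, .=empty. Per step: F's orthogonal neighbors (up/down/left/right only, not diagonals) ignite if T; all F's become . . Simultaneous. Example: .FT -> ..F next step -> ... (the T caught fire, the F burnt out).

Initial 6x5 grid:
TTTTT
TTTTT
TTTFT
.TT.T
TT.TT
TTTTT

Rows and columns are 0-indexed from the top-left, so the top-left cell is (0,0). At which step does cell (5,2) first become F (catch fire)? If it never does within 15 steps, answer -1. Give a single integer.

Step 1: cell (5,2)='T' (+3 fires, +1 burnt)
Step 2: cell (5,2)='T' (+6 fires, +3 burnt)
Step 3: cell (5,2)='T' (+6 fires, +6 burnt)
Step 4: cell (5,2)='T' (+5 fires, +6 burnt)
Step 5: cell (5,2)='T' (+4 fires, +5 burnt)
Step 6: cell (5,2)='F' (+2 fires, +4 burnt)
  -> target ignites at step 6
Step 7: cell (5,2)='.' (+0 fires, +2 burnt)
  fire out at step 7

6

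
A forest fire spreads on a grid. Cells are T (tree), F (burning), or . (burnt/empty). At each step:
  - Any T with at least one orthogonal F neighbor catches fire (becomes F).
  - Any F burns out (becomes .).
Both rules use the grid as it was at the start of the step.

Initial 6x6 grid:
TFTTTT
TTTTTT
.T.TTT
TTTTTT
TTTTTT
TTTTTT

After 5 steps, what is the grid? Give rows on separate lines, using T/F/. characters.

Step 1: 3 trees catch fire, 1 burn out
  F.FTTT
  TFTTTT
  .T.TTT
  TTTTTT
  TTTTTT
  TTTTTT
Step 2: 4 trees catch fire, 3 burn out
  ...FTT
  F.FTTT
  .F.TTT
  TTTTTT
  TTTTTT
  TTTTTT
Step 3: 3 trees catch fire, 4 burn out
  ....FT
  ...FTT
  ...TTT
  TFTTTT
  TTTTTT
  TTTTTT
Step 4: 6 trees catch fire, 3 burn out
  .....F
  ....FT
  ...FTT
  F.FTTT
  TFTTTT
  TTTTTT
Step 5: 6 trees catch fire, 6 burn out
  ......
  .....F
  ....FT
  ...FTT
  F.FTTT
  TFTTTT

......
.....F
....FT
...FTT
F.FTTT
TFTTTT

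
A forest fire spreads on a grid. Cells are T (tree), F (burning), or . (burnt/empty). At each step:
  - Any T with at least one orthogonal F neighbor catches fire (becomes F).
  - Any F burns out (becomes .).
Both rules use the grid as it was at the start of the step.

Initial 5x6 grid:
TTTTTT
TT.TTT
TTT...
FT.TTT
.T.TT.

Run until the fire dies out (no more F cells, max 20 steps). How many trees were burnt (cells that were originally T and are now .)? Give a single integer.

Answer: 16

Derivation:
Step 1: +2 fires, +1 burnt (F count now 2)
Step 2: +3 fires, +2 burnt (F count now 3)
Step 3: +3 fires, +3 burnt (F count now 3)
Step 4: +1 fires, +3 burnt (F count now 1)
Step 5: +1 fires, +1 burnt (F count now 1)
Step 6: +1 fires, +1 burnt (F count now 1)
Step 7: +2 fires, +1 burnt (F count now 2)
Step 8: +2 fires, +2 burnt (F count now 2)
Step 9: +1 fires, +2 burnt (F count now 1)
Step 10: +0 fires, +1 burnt (F count now 0)
Fire out after step 10
Initially T: 21, now '.': 25
Total burnt (originally-T cells now '.'): 16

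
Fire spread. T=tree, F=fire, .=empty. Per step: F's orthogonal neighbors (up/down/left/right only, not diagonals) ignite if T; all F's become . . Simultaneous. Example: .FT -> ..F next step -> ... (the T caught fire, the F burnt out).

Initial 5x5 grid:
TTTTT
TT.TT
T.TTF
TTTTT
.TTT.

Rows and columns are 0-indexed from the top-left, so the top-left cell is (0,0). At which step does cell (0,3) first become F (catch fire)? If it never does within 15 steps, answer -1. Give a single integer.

Step 1: cell (0,3)='T' (+3 fires, +1 burnt)
Step 2: cell (0,3)='T' (+4 fires, +3 burnt)
Step 3: cell (0,3)='F' (+3 fires, +4 burnt)
  -> target ignites at step 3
Step 4: cell (0,3)='.' (+3 fires, +3 burnt)
Step 5: cell (0,3)='.' (+3 fires, +3 burnt)
Step 6: cell (0,3)='.' (+3 fires, +3 burnt)
Step 7: cell (0,3)='.' (+1 fires, +3 burnt)
Step 8: cell (0,3)='.' (+0 fires, +1 burnt)
  fire out at step 8

3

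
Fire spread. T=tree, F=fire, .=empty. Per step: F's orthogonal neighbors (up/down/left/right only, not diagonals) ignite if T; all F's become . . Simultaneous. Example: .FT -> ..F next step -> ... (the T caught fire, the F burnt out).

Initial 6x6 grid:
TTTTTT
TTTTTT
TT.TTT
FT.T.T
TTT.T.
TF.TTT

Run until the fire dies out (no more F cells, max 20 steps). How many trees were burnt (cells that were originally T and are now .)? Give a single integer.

Step 1: +5 fires, +2 burnt (F count now 5)
Step 2: +3 fires, +5 burnt (F count now 3)
Step 3: +2 fires, +3 burnt (F count now 2)
Step 4: +2 fires, +2 burnt (F count now 2)
Step 5: +2 fires, +2 burnt (F count now 2)
Step 6: +3 fires, +2 burnt (F count now 3)
Step 7: +4 fires, +3 burnt (F count now 4)
Step 8: +2 fires, +4 burnt (F count now 2)
Step 9: +1 fires, +2 burnt (F count now 1)
Step 10: +0 fires, +1 burnt (F count now 0)
Fire out after step 10
Initially T: 28, now '.': 32
Total burnt (originally-T cells now '.'): 24

Answer: 24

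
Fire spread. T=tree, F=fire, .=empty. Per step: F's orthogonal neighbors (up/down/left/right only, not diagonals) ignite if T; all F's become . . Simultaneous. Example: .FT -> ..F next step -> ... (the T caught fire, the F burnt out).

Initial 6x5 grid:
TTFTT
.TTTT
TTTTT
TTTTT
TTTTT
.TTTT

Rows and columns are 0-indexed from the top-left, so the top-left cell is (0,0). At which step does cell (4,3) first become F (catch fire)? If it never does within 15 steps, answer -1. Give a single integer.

Step 1: cell (4,3)='T' (+3 fires, +1 burnt)
Step 2: cell (4,3)='T' (+5 fires, +3 burnt)
Step 3: cell (4,3)='T' (+4 fires, +5 burnt)
Step 4: cell (4,3)='T' (+5 fires, +4 burnt)
Step 5: cell (4,3)='F' (+5 fires, +5 burnt)
  -> target ignites at step 5
Step 6: cell (4,3)='.' (+4 fires, +5 burnt)
Step 7: cell (4,3)='.' (+1 fires, +4 burnt)
Step 8: cell (4,3)='.' (+0 fires, +1 burnt)
  fire out at step 8

5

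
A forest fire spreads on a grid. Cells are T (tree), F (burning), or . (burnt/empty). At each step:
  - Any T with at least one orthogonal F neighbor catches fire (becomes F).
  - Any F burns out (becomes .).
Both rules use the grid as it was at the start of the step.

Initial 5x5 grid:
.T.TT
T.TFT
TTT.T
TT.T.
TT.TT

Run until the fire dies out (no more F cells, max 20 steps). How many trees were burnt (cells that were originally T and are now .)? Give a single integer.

Step 1: +3 fires, +1 burnt (F count now 3)
Step 2: +3 fires, +3 burnt (F count now 3)
Step 3: +1 fires, +3 burnt (F count now 1)
Step 4: +2 fires, +1 burnt (F count now 2)
Step 5: +3 fires, +2 burnt (F count now 3)
Step 6: +1 fires, +3 burnt (F count now 1)
Step 7: +0 fires, +1 burnt (F count now 0)
Fire out after step 7
Initially T: 17, now '.': 21
Total burnt (originally-T cells now '.'): 13

Answer: 13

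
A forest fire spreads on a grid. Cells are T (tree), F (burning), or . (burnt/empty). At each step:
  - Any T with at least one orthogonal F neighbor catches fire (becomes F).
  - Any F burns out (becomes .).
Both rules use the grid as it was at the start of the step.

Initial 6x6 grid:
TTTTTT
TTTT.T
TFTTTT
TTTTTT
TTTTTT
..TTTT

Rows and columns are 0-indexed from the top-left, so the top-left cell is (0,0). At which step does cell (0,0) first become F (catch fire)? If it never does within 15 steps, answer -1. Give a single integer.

Step 1: cell (0,0)='T' (+4 fires, +1 burnt)
Step 2: cell (0,0)='T' (+7 fires, +4 burnt)
Step 3: cell (0,0)='F' (+7 fires, +7 burnt)
  -> target ignites at step 3
Step 4: cell (0,0)='.' (+5 fires, +7 burnt)
Step 5: cell (0,0)='.' (+5 fires, +5 burnt)
Step 6: cell (0,0)='.' (+3 fires, +5 burnt)
Step 7: cell (0,0)='.' (+1 fires, +3 burnt)
Step 8: cell (0,0)='.' (+0 fires, +1 burnt)
  fire out at step 8

3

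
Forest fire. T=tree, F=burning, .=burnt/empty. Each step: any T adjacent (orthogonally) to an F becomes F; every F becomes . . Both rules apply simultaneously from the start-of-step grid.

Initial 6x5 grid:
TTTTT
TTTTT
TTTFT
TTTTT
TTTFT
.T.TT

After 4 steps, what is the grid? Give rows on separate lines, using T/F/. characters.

Step 1: 7 trees catch fire, 2 burn out
  TTTTT
  TTTFT
  TTF.F
  TTTFT
  TTF.F
  .T.FT
Step 2: 8 trees catch fire, 7 burn out
  TTTFT
  TTF.F
  TF...
  TTF.F
  TF...
  .T..F
Step 3: 7 trees catch fire, 8 burn out
  TTF.F
  TF...
  F....
  TF...
  F....
  .F...
Step 4: 3 trees catch fire, 7 burn out
  TF...
  F....
  .....
  F....
  .....
  .....

TF...
F....
.....
F....
.....
.....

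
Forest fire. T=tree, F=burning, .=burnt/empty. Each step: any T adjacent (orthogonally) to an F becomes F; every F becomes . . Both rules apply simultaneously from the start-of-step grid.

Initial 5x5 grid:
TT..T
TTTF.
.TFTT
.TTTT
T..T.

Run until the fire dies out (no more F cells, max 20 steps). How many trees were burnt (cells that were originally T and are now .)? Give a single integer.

Step 1: +4 fires, +2 burnt (F count now 4)
Step 2: +4 fires, +4 burnt (F count now 4)
Step 3: +4 fires, +4 burnt (F count now 4)
Step 4: +1 fires, +4 burnt (F count now 1)
Step 5: +0 fires, +1 burnt (F count now 0)
Fire out after step 5
Initially T: 15, now '.': 23
Total burnt (originally-T cells now '.'): 13

Answer: 13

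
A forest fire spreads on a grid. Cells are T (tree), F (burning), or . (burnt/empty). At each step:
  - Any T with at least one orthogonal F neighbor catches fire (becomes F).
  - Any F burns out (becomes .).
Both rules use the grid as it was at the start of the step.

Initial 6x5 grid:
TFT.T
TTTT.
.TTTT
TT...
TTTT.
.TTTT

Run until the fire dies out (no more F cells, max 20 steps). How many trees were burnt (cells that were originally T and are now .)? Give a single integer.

Step 1: +3 fires, +1 burnt (F count now 3)
Step 2: +3 fires, +3 burnt (F count now 3)
Step 3: +3 fires, +3 burnt (F count now 3)
Step 4: +3 fires, +3 burnt (F count now 3)
Step 5: +4 fires, +3 burnt (F count now 4)
Step 6: +2 fires, +4 burnt (F count now 2)
Step 7: +1 fires, +2 burnt (F count now 1)
Step 8: +1 fires, +1 burnt (F count now 1)
Step 9: +0 fires, +1 burnt (F count now 0)
Fire out after step 9
Initially T: 21, now '.': 29
Total burnt (originally-T cells now '.'): 20

Answer: 20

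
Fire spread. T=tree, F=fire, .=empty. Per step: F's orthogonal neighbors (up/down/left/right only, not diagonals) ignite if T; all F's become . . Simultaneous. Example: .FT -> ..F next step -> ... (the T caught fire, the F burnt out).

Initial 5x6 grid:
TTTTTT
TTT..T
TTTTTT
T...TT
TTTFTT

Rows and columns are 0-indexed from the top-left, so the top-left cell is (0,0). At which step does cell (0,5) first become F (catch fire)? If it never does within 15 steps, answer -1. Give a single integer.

Step 1: cell (0,5)='T' (+2 fires, +1 burnt)
Step 2: cell (0,5)='T' (+3 fires, +2 burnt)
Step 3: cell (0,5)='T' (+3 fires, +3 burnt)
Step 4: cell (0,5)='T' (+3 fires, +3 burnt)
Step 5: cell (0,5)='T' (+3 fires, +3 burnt)
Step 6: cell (0,5)='F' (+4 fires, +3 burnt)
  -> target ignites at step 6
Step 7: cell (0,5)='.' (+4 fires, +4 burnt)
Step 8: cell (0,5)='.' (+2 fires, +4 burnt)
Step 9: cell (0,5)='.' (+0 fires, +2 burnt)
  fire out at step 9

6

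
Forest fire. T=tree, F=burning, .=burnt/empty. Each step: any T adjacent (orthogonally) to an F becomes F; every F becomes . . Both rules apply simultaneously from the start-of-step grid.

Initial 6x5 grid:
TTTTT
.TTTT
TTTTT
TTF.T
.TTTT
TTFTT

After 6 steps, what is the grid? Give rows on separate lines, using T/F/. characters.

Step 1: 5 trees catch fire, 2 burn out
  TTTTT
  .TTTT
  TTFTT
  TF..T
  .TFTT
  TF.FT
Step 2: 8 trees catch fire, 5 burn out
  TTTTT
  .TFTT
  TF.FT
  F...T
  .F.FT
  F...F
Step 3: 6 trees catch fire, 8 burn out
  TTFTT
  .F.FT
  F...F
  ....T
  ....F
  .....
Step 4: 4 trees catch fire, 6 burn out
  TF.FT
  ....F
  .....
  ....F
  .....
  .....
Step 5: 2 trees catch fire, 4 burn out
  F...F
  .....
  .....
  .....
  .....
  .....
Step 6: 0 trees catch fire, 2 burn out
  .....
  .....
  .....
  .....
  .....
  .....

.....
.....
.....
.....
.....
.....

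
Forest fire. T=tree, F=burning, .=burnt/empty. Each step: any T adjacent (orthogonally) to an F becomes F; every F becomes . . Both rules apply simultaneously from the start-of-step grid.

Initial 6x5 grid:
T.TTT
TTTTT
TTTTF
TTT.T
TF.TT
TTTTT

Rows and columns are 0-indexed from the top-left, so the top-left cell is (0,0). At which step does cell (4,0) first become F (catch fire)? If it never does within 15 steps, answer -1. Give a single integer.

Step 1: cell (4,0)='F' (+6 fires, +2 burnt)
  -> target ignites at step 1
Step 2: cell (4,0)='.' (+9 fires, +6 burnt)
Step 3: cell (4,0)='.' (+7 fires, +9 burnt)
Step 4: cell (4,0)='.' (+2 fires, +7 burnt)
Step 5: cell (4,0)='.' (+1 fires, +2 burnt)
Step 6: cell (4,0)='.' (+0 fires, +1 burnt)
  fire out at step 6

1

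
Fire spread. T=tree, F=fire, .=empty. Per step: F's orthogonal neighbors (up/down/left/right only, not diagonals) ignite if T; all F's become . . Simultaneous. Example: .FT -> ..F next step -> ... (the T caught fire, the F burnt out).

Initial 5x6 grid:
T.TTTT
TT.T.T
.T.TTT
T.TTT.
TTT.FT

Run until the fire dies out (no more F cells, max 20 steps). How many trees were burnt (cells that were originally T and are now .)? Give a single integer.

Answer: 17

Derivation:
Step 1: +2 fires, +1 burnt (F count now 2)
Step 2: +2 fires, +2 burnt (F count now 2)
Step 3: +3 fires, +2 burnt (F count now 3)
Step 4: +3 fires, +3 burnt (F count now 3)
Step 5: +3 fires, +3 burnt (F count now 3)
Step 6: +3 fires, +3 burnt (F count now 3)
Step 7: +1 fires, +3 burnt (F count now 1)
Step 8: +0 fires, +1 burnt (F count now 0)
Fire out after step 8
Initially T: 21, now '.': 26
Total burnt (originally-T cells now '.'): 17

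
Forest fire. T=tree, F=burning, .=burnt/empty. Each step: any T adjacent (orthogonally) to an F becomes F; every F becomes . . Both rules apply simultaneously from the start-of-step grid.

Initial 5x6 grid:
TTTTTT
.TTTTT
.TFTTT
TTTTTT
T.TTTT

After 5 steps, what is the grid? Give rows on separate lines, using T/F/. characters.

Step 1: 4 trees catch fire, 1 burn out
  TTTTTT
  .TFTTT
  .F.FTT
  TTFTTT
  T.TTTT
Step 2: 7 trees catch fire, 4 burn out
  TTFTTT
  .F.FTT
  ....FT
  TF.FTT
  T.FTTT
Step 3: 7 trees catch fire, 7 burn out
  TF.FTT
  ....FT
  .....F
  F...FT
  T..FTT
Step 4: 6 trees catch fire, 7 burn out
  F...FT
  .....F
  ......
  .....F
  F...FT
Step 5: 2 trees catch fire, 6 burn out
  .....F
  ......
  ......
  ......
  .....F

.....F
......
......
......
.....F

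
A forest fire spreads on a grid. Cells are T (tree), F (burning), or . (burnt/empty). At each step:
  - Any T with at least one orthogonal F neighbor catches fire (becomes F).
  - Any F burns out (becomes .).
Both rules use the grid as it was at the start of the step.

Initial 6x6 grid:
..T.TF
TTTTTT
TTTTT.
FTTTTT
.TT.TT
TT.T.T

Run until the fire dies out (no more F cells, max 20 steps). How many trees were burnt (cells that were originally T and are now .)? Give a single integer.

Step 1: +4 fires, +2 burnt (F count now 4)
Step 2: +5 fires, +4 burnt (F count now 5)
Step 3: +7 fires, +5 burnt (F count now 7)
Step 4: +4 fires, +7 burnt (F count now 4)
Step 5: +3 fires, +4 burnt (F count now 3)
Step 6: +1 fires, +3 burnt (F count now 1)
Step 7: +1 fires, +1 burnt (F count now 1)
Step 8: +0 fires, +1 burnt (F count now 0)
Fire out after step 8
Initially T: 26, now '.': 35
Total burnt (originally-T cells now '.'): 25

Answer: 25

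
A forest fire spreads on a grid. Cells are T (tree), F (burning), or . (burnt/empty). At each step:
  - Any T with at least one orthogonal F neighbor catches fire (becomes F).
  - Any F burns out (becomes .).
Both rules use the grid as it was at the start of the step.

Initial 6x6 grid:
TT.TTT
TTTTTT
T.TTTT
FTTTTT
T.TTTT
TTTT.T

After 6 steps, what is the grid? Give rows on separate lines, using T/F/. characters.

Step 1: 3 trees catch fire, 1 burn out
  TT.TTT
  TTTTTT
  F.TTTT
  .FTTTT
  F.TTTT
  TTTT.T
Step 2: 3 trees catch fire, 3 burn out
  TT.TTT
  FTTTTT
  ..TTTT
  ..FTTT
  ..TTTT
  FTTT.T
Step 3: 6 trees catch fire, 3 burn out
  FT.TTT
  .FTTTT
  ..FTTT
  ...FTT
  ..FTTT
  .FTT.T
Step 4: 6 trees catch fire, 6 burn out
  .F.TTT
  ..FTTT
  ...FTT
  ....FT
  ...FTT
  ..FT.T
Step 5: 5 trees catch fire, 6 burn out
  ...TTT
  ...FTT
  ....FT
  .....F
  ....FT
  ...F.T
Step 6: 4 trees catch fire, 5 burn out
  ...FTT
  ....FT
  .....F
  ......
  .....F
  .....T

...FTT
....FT
.....F
......
.....F
.....T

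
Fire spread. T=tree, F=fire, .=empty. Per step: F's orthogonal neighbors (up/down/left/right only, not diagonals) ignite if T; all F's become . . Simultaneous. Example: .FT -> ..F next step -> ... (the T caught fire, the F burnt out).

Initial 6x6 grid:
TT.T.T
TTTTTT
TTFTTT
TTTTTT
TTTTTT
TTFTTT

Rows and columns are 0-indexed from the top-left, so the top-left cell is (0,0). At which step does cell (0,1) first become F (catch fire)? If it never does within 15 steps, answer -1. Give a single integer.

Step 1: cell (0,1)='T' (+7 fires, +2 burnt)
Step 2: cell (0,1)='T' (+10 fires, +7 burnt)
Step 3: cell (0,1)='F' (+10 fires, +10 burnt)
  -> target ignites at step 3
Step 4: cell (0,1)='.' (+4 fires, +10 burnt)
Step 5: cell (0,1)='.' (+1 fires, +4 burnt)
Step 6: cell (0,1)='.' (+0 fires, +1 burnt)
  fire out at step 6

3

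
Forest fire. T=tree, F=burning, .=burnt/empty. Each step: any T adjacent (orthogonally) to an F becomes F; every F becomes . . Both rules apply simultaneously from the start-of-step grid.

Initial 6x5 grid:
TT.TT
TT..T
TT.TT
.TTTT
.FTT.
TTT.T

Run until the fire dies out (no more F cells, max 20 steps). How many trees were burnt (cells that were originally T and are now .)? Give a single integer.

Answer: 20

Derivation:
Step 1: +3 fires, +1 burnt (F count now 3)
Step 2: +5 fires, +3 burnt (F count now 5)
Step 3: +3 fires, +5 burnt (F count now 3)
Step 4: +4 fires, +3 burnt (F count now 4)
Step 5: +2 fires, +4 burnt (F count now 2)
Step 6: +1 fires, +2 burnt (F count now 1)
Step 7: +1 fires, +1 burnt (F count now 1)
Step 8: +1 fires, +1 burnt (F count now 1)
Step 9: +0 fires, +1 burnt (F count now 0)
Fire out after step 9
Initially T: 21, now '.': 29
Total burnt (originally-T cells now '.'): 20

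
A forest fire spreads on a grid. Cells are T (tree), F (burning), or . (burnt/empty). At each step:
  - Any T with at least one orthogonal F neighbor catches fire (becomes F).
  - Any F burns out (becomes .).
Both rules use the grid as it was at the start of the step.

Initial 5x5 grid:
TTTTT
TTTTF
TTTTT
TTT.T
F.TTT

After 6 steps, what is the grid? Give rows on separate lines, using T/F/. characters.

Step 1: 4 trees catch fire, 2 burn out
  TTTTF
  TTTF.
  TTTTF
  FTT.T
  ..TTT
Step 2: 6 trees catch fire, 4 burn out
  TTTF.
  TTF..
  FTTF.
  .FT.F
  ..TTT
Step 3: 7 trees catch fire, 6 burn out
  TTF..
  FF...
  .FF..
  ..F..
  ..TTF
Step 4: 4 trees catch fire, 7 burn out
  FF...
  .....
  .....
  .....
  ..FF.
Step 5: 0 trees catch fire, 4 burn out
  .....
  .....
  .....
  .....
  .....
Step 6: 0 trees catch fire, 0 burn out
  .....
  .....
  .....
  .....
  .....

.....
.....
.....
.....
.....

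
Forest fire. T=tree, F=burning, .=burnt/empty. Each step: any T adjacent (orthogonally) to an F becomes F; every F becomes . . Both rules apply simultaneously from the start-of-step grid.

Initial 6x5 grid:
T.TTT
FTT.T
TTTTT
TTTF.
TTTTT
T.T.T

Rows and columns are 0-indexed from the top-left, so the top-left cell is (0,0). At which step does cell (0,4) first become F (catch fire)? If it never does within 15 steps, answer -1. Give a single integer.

Step 1: cell (0,4)='T' (+6 fires, +2 burnt)
Step 2: cell (0,4)='T' (+8 fires, +6 burnt)
Step 3: cell (0,4)='T' (+6 fires, +8 burnt)
Step 4: cell (0,4)='F' (+3 fires, +6 burnt)
  -> target ignites at step 4
Step 5: cell (0,4)='.' (+0 fires, +3 burnt)
  fire out at step 5

4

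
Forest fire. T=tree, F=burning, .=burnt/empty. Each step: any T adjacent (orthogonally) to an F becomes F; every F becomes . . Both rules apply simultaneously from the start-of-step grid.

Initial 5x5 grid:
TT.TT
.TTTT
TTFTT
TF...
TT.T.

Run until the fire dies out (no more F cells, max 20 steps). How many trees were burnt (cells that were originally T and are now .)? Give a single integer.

Answer: 15

Derivation:
Step 1: +5 fires, +2 burnt (F count now 5)
Step 2: +5 fires, +5 burnt (F count now 5)
Step 3: +3 fires, +5 burnt (F count now 3)
Step 4: +2 fires, +3 burnt (F count now 2)
Step 5: +0 fires, +2 burnt (F count now 0)
Fire out after step 5
Initially T: 16, now '.': 24
Total burnt (originally-T cells now '.'): 15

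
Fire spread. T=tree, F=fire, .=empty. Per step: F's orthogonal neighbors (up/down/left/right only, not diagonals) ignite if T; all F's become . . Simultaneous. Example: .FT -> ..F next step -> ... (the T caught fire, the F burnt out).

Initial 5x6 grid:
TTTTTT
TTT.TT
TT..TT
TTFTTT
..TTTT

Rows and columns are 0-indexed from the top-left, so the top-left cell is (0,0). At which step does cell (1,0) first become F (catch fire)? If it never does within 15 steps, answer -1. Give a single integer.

Step 1: cell (1,0)='T' (+3 fires, +1 burnt)
Step 2: cell (1,0)='T' (+4 fires, +3 burnt)
Step 3: cell (1,0)='T' (+5 fires, +4 burnt)
Step 4: cell (1,0)='F' (+6 fires, +5 burnt)
  -> target ignites at step 4
Step 5: cell (1,0)='.' (+4 fires, +6 burnt)
Step 6: cell (1,0)='.' (+2 fires, +4 burnt)
Step 7: cell (1,0)='.' (+0 fires, +2 burnt)
  fire out at step 7

4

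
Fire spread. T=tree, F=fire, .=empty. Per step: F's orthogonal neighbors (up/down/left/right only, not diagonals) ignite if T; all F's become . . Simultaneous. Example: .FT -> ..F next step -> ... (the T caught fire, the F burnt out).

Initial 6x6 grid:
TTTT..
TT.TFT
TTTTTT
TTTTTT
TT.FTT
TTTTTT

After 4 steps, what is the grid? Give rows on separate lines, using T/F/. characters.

Step 1: 6 trees catch fire, 2 burn out
  TTTT..
  TT.F.F
  TTTTFT
  TTTFTT
  TT..FT
  TTTFTT
Step 2: 8 trees catch fire, 6 burn out
  TTTF..
  TT....
  TTTF.F
  TTF.FT
  TT...F
  TTF.FT
Step 3: 6 trees catch fire, 8 burn out
  TTF...
  TT....
  TTF...
  TF...F
  TT....
  TF...F
Step 4: 5 trees catch fire, 6 burn out
  TF....
  TT....
  TF....
  F.....
  TF....
  F.....

TF....
TT....
TF....
F.....
TF....
F.....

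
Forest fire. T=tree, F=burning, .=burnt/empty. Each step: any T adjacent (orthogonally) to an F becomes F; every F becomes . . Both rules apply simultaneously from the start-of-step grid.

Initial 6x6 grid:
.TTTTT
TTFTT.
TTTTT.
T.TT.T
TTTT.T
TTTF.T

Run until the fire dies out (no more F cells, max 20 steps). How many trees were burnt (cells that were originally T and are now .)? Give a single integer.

Answer: 24

Derivation:
Step 1: +6 fires, +2 burnt (F count now 6)
Step 2: +10 fires, +6 burnt (F count now 10)
Step 3: +5 fires, +10 burnt (F count now 5)
Step 4: +3 fires, +5 burnt (F count now 3)
Step 5: +0 fires, +3 burnt (F count now 0)
Fire out after step 5
Initially T: 27, now '.': 33
Total burnt (originally-T cells now '.'): 24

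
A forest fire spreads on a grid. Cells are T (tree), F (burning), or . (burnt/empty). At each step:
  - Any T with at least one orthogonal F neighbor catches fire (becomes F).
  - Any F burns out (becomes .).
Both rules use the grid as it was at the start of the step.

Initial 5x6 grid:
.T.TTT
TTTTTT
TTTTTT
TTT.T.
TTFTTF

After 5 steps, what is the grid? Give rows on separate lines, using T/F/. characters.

Step 1: 4 trees catch fire, 2 burn out
  .T.TTT
  TTTTTT
  TTTTTT
  TTF.T.
  TF.FF.
Step 2: 4 trees catch fire, 4 burn out
  .T.TTT
  TTTTTT
  TTFTTT
  TF..F.
  F.....
Step 3: 5 trees catch fire, 4 burn out
  .T.TTT
  TTFTTT
  TF.FFT
  F.....
  ......
Step 4: 5 trees catch fire, 5 burn out
  .T.TTT
  TF.FFT
  F....F
  ......
  ......
Step 5: 5 trees catch fire, 5 burn out
  .F.FFT
  F....F
  ......
  ......
  ......

.F.FFT
F....F
......
......
......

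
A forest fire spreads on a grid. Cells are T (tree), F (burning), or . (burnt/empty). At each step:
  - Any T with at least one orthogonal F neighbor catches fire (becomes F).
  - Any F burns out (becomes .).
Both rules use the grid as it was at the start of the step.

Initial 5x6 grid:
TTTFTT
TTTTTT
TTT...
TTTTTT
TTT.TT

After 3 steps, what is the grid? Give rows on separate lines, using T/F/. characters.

Step 1: 3 trees catch fire, 1 burn out
  TTF.FT
  TTTFTT
  TTT...
  TTTTTT
  TTT.TT
Step 2: 4 trees catch fire, 3 burn out
  TF...F
  TTF.FT
  TTT...
  TTTTTT
  TTT.TT
Step 3: 4 trees catch fire, 4 burn out
  F.....
  TF...F
  TTF...
  TTTTTT
  TTT.TT

F.....
TF...F
TTF...
TTTTTT
TTT.TT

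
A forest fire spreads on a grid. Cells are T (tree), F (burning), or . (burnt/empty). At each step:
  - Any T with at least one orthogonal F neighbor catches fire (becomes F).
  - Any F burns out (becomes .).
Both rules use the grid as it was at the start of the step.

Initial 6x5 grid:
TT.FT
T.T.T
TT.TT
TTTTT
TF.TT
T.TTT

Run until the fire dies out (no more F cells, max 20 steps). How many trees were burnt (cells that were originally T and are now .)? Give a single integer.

Step 1: +3 fires, +2 burnt (F count now 3)
Step 2: +5 fires, +3 burnt (F count now 5)
Step 3: +3 fires, +5 burnt (F count now 3)
Step 4: +4 fires, +3 burnt (F count now 4)
Step 5: +3 fires, +4 burnt (F count now 3)
Step 6: +3 fires, +3 burnt (F count now 3)
Step 7: +0 fires, +3 burnt (F count now 0)
Fire out after step 7
Initially T: 22, now '.': 29
Total burnt (originally-T cells now '.'): 21

Answer: 21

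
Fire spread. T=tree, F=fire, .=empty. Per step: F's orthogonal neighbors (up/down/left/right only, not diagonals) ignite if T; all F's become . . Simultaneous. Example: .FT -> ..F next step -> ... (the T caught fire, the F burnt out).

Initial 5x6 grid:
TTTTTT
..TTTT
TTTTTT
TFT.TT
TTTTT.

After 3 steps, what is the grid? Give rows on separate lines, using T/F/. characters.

Step 1: 4 trees catch fire, 1 burn out
  TTTTTT
  ..TTTT
  TFTTTT
  F.F.TT
  TFTTT.
Step 2: 4 trees catch fire, 4 burn out
  TTTTTT
  ..TTTT
  F.FTTT
  ....TT
  F.FTT.
Step 3: 3 trees catch fire, 4 burn out
  TTTTTT
  ..FTTT
  ...FTT
  ....TT
  ...FT.

TTTTTT
..FTTT
...FTT
....TT
...FT.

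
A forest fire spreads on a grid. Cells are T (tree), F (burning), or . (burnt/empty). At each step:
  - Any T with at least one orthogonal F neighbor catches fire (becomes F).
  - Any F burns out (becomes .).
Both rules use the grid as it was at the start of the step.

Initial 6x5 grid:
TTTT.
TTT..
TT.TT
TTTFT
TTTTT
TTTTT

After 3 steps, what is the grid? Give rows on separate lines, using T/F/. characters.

Step 1: 4 trees catch fire, 1 burn out
  TTTT.
  TTT..
  TT.FT
  TTF.F
  TTTFT
  TTTTT
Step 2: 5 trees catch fire, 4 burn out
  TTTT.
  TTT..
  TT..F
  TF...
  TTF.F
  TTTFT
Step 3: 5 trees catch fire, 5 burn out
  TTTT.
  TTT..
  TF...
  F....
  TF...
  TTF.F

TTTT.
TTT..
TF...
F....
TF...
TTF.F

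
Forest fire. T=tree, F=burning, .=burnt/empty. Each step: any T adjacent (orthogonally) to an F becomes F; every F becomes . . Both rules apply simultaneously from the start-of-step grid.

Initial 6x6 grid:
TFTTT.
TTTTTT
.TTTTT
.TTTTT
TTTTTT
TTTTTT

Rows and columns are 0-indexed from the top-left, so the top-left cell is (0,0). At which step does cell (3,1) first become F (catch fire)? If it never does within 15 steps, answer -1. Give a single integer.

Step 1: cell (3,1)='T' (+3 fires, +1 burnt)
Step 2: cell (3,1)='T' (+4 fires, +3 burnt)
Step 3: cell (3,1)='F' (+4 fires, +4 burnt)
  -> target ignites at step 3
Step 4: cell (3,1)='.' (+4 fires, +4 burnt)
Step 5: cell (3,1)='.' (+6 fires, +4 burnt)
Step 6: cell (3,1)='.' (+5 fires, +6 burnt)
Step 7: cell (3,1)='.' (+3 fires, +5 burnt)
Step 8: cell (3,1)='.' (+2 fires, +3 burnt)
Step 9: cell (3,1)='.' (+1 fires, +2 burnt)
Step 10: cell (3,1)='.' (+0 fires, +1 burnt)
  fire out at step 10

3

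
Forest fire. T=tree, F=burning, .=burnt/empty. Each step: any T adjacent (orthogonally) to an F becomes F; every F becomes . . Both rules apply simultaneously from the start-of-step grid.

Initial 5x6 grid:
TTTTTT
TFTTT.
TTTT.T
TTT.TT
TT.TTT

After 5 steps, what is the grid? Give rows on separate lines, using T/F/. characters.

Step 1: 4 trees catch fire, 1 burn out
  TFTTTT
  F.FTT.
  TFTT.T
  TTT.TT
  TT.TTT
Step 2: 6 trees catch fire, 4 burn out
  F.FTTT
  ...FT.
  F.FT.T
  TFT.TT
  TT.TTT
Step 3: 6 trees catch fire, 6 burn out
  ...FTT
  ....F.
  ...F.T
  F.F.TT
  TF.TTT
Step 4: 2 trees catch fire, 6 burn out
  ....FT
  ......
  .....T
  ....TT
  F..TTT
Step 5: 1 trees catch fire, 2 burn out
  .....F
  ......
  .....T
  ....TT
  ...TTT

.....F
......
.....T
....TT
...TTT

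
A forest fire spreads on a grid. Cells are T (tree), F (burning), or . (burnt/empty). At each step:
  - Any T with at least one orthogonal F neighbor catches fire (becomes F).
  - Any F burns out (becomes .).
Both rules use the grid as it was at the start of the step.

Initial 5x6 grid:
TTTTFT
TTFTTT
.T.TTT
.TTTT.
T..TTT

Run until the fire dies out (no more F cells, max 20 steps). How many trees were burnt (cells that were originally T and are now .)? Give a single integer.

Answer: 21

Derivation:
Step 1: +6 fires, +2 burnt (F count now 6)
Step 2: +6 fires, +6 burnt (F count now 6)
Step 3: +5 fires, +6 burnt (F count now 5)
Step 4: +3 fires, +5 burnt (F count now 3)
Step 5: +1 fires, +3 burnt (F count now 1)
Step 6: +0 fires, +1 burnt (F count now 0)
Fire out after step 6
Initially T: 22, now '.': 29
Total burnt (originally-T cells now '.'): 21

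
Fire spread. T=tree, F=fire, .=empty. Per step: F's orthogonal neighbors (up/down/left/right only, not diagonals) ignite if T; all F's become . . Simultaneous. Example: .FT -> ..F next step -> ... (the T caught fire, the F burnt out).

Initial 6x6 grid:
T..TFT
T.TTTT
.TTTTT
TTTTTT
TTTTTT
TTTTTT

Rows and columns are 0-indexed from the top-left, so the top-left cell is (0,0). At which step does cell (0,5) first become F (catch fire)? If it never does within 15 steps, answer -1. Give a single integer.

Step 1: cell (0,5)='F' (+3 fires, +1 burnt)
  -> target ignites at step 1
Step 2: cell (0,5)='.' (+3 fires, +3 burnt)
Step 3: cell (0,5)='.' (+4 fires, +3 burnt)
Step 4: cell (0,5)='.' (+4 fires, +4 burnt)
Step 5: cell (0,5)='.' (+5 fires, +4 burnt)
Step 6: cell (0,5)='.' (+4 fires, +5 burnt)
Step 7: cell (0,5)='.' (+3 fires, +4 burnt)
Step 8: cell (0,5)='.' (+2 fires, +3 burnt)
Step 9: cell (0,5)='.' (+1 fires, +2 burnt)
Step 10: cell (0,5)='.' (+0 fires, +1 burnt)
  fire out at step 10

1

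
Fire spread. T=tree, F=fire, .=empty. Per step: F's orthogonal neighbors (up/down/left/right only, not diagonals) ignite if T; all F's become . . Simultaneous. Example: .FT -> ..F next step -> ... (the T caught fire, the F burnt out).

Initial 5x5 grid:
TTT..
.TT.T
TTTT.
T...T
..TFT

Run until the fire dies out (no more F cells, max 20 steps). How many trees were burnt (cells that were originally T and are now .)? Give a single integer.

Answer: 3

Derivation:
Step 1: +2 fires, +1 burnt (F count now 2)
Step 2: +1 fires, +2 burnt (F count now 1)
Step 3: +0 fires, +1 burnt (F count now 0)
Fire out after step 3
Initially T: 14, now '.': 14
Total burnt (originally-T cells now '.'): 3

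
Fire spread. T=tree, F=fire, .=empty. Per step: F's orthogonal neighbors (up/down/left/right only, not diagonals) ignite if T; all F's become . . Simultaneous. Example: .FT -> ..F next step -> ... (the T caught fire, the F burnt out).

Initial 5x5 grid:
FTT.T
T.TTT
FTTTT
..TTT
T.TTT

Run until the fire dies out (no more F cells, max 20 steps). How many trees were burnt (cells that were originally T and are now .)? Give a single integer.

Step 1: +3 fires, +2 burnt (F count now 3)
Step 2: +2 fires, +3 burnt (F count now 2)
Step 3: +3 fires, +2 burnt (F count now 3)
Step 4: +4 fires, +3 burnt (F count now 4)
Step 5: +3 fires, +4 burnt (F count now 3)
Step 6: +2 fires, +3 burnt (F count now 2)
Step 7: +0 fires, +2 burnt (F count now 0)
Fire out after step 7
Initially T: 18, now '.': 24
Total burnt (originally-T cells now '.'): 17

Answer: 17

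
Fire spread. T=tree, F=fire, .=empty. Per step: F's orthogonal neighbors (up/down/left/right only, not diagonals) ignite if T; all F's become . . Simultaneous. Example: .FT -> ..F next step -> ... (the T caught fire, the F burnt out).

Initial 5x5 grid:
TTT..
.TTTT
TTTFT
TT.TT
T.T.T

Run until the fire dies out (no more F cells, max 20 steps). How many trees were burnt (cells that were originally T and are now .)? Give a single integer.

Answer: 17

Derivation:
Step 1: +4 fires, +1 burnt (F count now 4)
Step 2: +4 fires, +4 burnt (F count now 4)
Step 3: +5 fires, +4 burnt (F count now 5)
Step 4: +2 fires, +5 burnt (F count now 2)
Step 5: +2 fires, +2 burnt (F count now 2)
Step 6: +0 fires, +2 burnt (F count now 0)
Fire out after step 6
Initially T: 18, now '.': 24
Total burnt (originally-T cells now '.'): 17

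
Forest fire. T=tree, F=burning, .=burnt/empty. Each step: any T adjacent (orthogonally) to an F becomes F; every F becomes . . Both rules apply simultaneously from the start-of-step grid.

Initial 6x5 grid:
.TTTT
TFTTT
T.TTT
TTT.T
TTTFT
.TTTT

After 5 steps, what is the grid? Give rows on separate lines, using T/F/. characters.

Step 1: 6 trees catch fire, 2 burn out
  .FTTT
  F.FTT
  T.TTT
  TTT.T
  TTF.F
  .TTFT
Step 2: 9 trees catch fire, 6 burn out
  ..FTT
  ...FT
  F.FTT
  TTF.F
  TF...
  .TF.F
Step 3: 8 trees catch fire, 9 burn out
  ...FT
  ....F
  ...FF
  FF...
  F....
  .F...
Step 4: 1 trees catch fire, 8 burn out
  ....F
  .....
  .....
  .....
  .....
  .....
Step 5: 0 trees catch fire, 1 burn out
  .....
  .....
  .....
  .....
  .....
  .....

.....
.....
.....
.....
.....
.....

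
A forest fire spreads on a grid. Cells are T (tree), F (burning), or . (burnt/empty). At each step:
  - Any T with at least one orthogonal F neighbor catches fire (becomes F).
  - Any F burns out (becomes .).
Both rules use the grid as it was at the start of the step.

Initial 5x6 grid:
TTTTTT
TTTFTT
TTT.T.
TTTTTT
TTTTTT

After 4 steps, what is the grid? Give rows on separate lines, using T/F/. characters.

Step 1: 3 trees catch fire, 1 burn out
  TTTFTT
  TTF.FT
  TTT.T.
  TTTTTT
  TTTTTT
Step 2: 6 trees catch fire, 3 burn out
  TTF.FT
  TF...F
  TTF.F.
  TTTTTT
  TTTTTT
Step 3: 6 trees catch fire, 6 burn out
  TF...F
  F.....
  TF....
  TTFTFT
  TTTTTT
Step 4: 7 trees catch fire, 6 burn out
  F.....
  ......
  F.....
  TF.F.F
  TTFTFT

F.....
......
F.....
TF.F.F
TTFTFT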